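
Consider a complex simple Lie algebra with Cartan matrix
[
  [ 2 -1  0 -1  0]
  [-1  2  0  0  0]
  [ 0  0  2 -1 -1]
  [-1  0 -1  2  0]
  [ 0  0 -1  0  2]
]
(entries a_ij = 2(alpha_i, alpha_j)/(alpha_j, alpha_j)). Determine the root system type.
The matrix has rank 5 with 2's on the diagonal. Reading the off-diagonal entries as Dynkin edges (a single edge where a_ij = a_ji = -1; a double or triple edge where a_ij * a_ji = 2 or 3), the diagram is a chain of 5 nodes with single edges (A_5). One simple-root ordering that puts it in standard form is (alpha_2, alpha_1, alpha_4, alpha_3, alpha_5). So the algebra is type A_5, i.e. sl(6).

type A_5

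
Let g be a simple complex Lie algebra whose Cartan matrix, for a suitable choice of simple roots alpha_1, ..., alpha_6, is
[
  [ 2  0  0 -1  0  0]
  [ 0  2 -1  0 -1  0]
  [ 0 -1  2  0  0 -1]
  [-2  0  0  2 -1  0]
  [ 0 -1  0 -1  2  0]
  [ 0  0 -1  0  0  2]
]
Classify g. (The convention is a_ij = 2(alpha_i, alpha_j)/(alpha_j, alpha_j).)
The matrix has rank 6 with 2's on the diagonal. Reading the off-diagonal entries as Dynkin edges (a single edge where a_ij = a_ji = -1; a double or triple edge where a_ij * a_ji = 2 or 3), the diagram is a chain of 6 nodes with a double edge at one end; the terminal node there is the unique short simple root (B_6). One simple-root ordering that puts it in standard form is (alpha_6, alpha_3, alpha_2, alpha_5, alpha_4, alpha_1). So the algebra is type B_6, i.e. so(13).

B_6 (so(13))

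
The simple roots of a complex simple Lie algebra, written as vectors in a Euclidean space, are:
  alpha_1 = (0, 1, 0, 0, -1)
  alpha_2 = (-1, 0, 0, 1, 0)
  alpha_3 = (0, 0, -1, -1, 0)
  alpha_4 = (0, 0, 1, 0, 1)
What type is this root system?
A_4

Compute the Cartan integers a_ij = 2(alpha_i, alpha_j)/(alpha_j, alpha_j); the resulting 4x4 Cartan matrix is
[[2, 0, 0, -1], [0, 2, -1, 0], [0, -1, 2, -1], [-1, 0, -1, 2]].
All simple roots have the same length, so the diagram is simply laced. The associated Dynkin diagram is a chain of 4 nodes with single edges (A_4), so the type is A_4 (the algebra sl(5)).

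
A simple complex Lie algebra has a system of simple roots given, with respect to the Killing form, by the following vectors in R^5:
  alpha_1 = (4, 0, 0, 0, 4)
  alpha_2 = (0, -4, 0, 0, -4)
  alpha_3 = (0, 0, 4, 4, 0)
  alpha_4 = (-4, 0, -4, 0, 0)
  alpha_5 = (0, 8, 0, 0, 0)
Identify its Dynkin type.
C_5 (sp(10))

Compute the Cartan integers a_ij = 2(alpha_i, alpha_j)/(alpha_j, alpha_j); the resulting 5x5 Cartan matrix is
[[2, -1, 0, -1, 0], [-1, 2, 0, 0, -1], [0, 0, 2, -1, 0], [-1, 0, -1, 2, 0], [0, -2, 0, 0, 2]].
The roots have two lengths (squared-length ratio 2:1); the short ones are alpha_{1,2,3,4}. The associated Dynkin diagram is a chain of 5 nodes with a double edge at one end; the terminal node there is the unique long simple root (C_5), so the type is C_5 (the algebra sp(10)).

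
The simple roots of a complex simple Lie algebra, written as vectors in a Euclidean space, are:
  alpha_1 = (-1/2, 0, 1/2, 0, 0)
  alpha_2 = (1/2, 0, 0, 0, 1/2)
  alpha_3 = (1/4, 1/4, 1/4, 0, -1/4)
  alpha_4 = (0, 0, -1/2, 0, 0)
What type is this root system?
type F_4

Compute the Cartan integers a_ij = 2(alpha_i, alpha_j)/(alpha_j, alpha_j); the resulting 4x4 Cartan matrix is
[[2, -1, 0, -2], [-1, 2, 0, 0], [0, 0, 2, -1], [-1, 0, -1, 2]].
The roots have two lengths (squared-length ratio 2:1); the short ones are alpha_{3,4}. The associated Dynkin diagram is a chain of 4 nodes with a double edge between the middle two (F_4), so the type is F_4.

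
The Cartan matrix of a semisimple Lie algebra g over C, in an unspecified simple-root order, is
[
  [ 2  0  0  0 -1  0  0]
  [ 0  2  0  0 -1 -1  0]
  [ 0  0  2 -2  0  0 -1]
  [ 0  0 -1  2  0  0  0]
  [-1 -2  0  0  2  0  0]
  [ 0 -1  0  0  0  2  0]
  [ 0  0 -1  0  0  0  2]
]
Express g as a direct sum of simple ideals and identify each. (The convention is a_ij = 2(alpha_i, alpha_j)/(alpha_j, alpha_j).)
The diagram associated to this matrix has two connected components: the simple roots {alpha_3, alpha_4, alpha_7} form a chain of 3 nodes with a double edge at one end; the terminal node there is the unique short simple root (B_3), and {alpha_1, alpha_2, alpha_5, alpha_6} form a chain of 4 nodes with a double edge between the middle two (F_4). A semisimple Lie algebra decomposes uniquely as the direct sum of simple ideals, one per connected component of its Dynkin diagram, so g ≅ B_3 ⊕ F_4 (dimension 21 + 52 = 73).

type B_3 ⊕ type F_4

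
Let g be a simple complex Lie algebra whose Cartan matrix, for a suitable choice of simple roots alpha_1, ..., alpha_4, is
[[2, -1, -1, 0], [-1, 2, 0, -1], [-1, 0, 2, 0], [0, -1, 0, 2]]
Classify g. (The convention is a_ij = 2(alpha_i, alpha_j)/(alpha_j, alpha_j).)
The matrix has rank 4 with 2's on the diagonal. Reading the off-diagonal entries as Dynkin edges (a single edge where a_ij = a_ji = -1; a double or triple edge where a_ij * a_ji = 2 or 3), the diagram is a chain of 4 nodes with single edges (A_4). One simple-root ordering that puts it in standard form is (alpha_3, alpha_1, alpha_2, alpha_4). So the algebra is type A_4, i.e. sl(5).

A_4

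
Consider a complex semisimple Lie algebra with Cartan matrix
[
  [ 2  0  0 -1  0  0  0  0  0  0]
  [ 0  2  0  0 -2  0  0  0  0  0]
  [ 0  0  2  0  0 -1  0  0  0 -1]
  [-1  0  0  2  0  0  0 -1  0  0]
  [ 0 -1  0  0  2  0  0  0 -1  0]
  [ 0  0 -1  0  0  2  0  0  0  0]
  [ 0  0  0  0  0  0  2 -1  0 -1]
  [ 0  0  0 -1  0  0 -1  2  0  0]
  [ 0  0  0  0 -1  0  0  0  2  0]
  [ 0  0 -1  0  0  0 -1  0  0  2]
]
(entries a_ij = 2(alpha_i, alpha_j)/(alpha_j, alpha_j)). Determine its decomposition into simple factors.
The diagram associated to this matrix has two connected components: the simple roots {alpha_1, alpha_3, alpha_4, alpha_6, alpha_7, alpha_8, alpha_10} form a chain of 7 nodes with single edges (A_7), and {alpha_2, alpha_5, alpha_9} form a chain of 3 nodes with a double edge at one end; the terminal node there is the unique long simple root (C_3). A semisimple Lie algebra decomposes uniquely as the direct sum of simple ideals, one per connected component of its Dynkin diagram, so g ≅ A_7 ⊕ C_3 (dimension 63 + 21 = 84).

A7 ⊕ C3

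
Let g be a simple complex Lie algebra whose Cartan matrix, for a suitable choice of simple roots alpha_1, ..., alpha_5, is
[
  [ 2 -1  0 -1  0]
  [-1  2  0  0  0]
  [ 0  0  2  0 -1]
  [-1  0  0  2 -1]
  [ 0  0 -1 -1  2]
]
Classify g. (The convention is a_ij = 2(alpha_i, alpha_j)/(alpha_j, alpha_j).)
A_5

The matrix has rank 5 with 2's on the diagonal. Reading the off-diagonal entries as Dynkin edges (a single edge where a_ij = a_ji = -1; a double or triple edge where a_ij * a_ji = 2 or 3), the diagram is a chain of 5 nodes with single edges (A_5). One simple-root ordering that puts it in standard form is (alpha_3, alpha_5, alpha_4, alpha_1, alpha_2). So the algebra is type A_5, i.e. sl(6).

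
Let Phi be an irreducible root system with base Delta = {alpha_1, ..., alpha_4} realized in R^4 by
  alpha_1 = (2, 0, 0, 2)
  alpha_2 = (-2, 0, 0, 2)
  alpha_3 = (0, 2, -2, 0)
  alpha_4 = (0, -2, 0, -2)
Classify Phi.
Compute the Cartan integers a_ij = 2(alpha_i, alpha_j)/(alpha_j, alpha_j); the resulting 4x4 Cartan matrix is
[[2, 0, 0, -1], [0, 2, 0, -1], [0, 0, 2, -1], [-1, -1, -1, 2]].
All simple roots have the same length, so the diagram is simply laced. The associated Dynkin diagram is a chain of 2 nodes with a fork of two nodes at one end (D_4), so the type is D_4 (the algebra so(8)).

D4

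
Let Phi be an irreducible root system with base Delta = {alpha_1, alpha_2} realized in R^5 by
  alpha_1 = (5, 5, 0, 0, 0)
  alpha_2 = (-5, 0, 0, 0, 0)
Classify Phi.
Compute the Cartan integers a_ij = 2(alpha_i, alpha_j)/(alpha_j, alpha_j); the resulting 2x2 Cartan matrix is
[[2, -2], [-1, 2]].
The roots have two lengths (squared-length ratio 2:1); the short ones are alpha_{2}. The associated Dynkin diagram is a chain of 2 nodes with a double edge at one end; the terminal node there is the unique short simple root (B_2), so the type is B_2 (the algebra so(5)).

type B_2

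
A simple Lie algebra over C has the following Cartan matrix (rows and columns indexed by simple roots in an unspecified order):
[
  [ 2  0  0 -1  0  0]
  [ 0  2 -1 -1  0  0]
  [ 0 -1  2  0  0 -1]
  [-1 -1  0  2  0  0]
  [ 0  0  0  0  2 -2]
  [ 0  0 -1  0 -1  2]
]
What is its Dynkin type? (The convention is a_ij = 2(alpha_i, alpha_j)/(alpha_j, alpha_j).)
C_6 (sp(12))

The matrix has rank 6 with 2's on the diagonal. Reading the off-diagonal entries as Dynkin edges (a single edge where a_ij = a_ji = -1; a double or triple edge where a_ij * a_ji = 2 or 3), the diagram is a chain of 6 nodes with a double edge at one end; the terminal node there is the unique long simple root (C_6). One simple-root ordering that puts it in standard form is (alpha_1, alpha_4, alpha_2, alpha_3, alpha_6, alpha_5). So the algebra is type C_6, i.e. sp(12).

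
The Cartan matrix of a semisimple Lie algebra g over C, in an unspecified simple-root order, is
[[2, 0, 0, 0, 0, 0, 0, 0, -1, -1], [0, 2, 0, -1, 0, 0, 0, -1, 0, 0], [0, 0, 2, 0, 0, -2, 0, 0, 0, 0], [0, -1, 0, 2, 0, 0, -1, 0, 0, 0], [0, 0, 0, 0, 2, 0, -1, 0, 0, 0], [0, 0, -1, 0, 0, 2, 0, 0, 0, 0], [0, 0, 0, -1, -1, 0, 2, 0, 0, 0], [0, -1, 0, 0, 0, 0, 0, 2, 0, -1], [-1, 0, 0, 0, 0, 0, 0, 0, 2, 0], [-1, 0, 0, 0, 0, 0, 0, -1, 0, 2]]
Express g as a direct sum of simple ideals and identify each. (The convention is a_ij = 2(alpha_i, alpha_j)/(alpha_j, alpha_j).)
The diagram associated to this matrix has two connected components: the simple roots {alpha_1, alpha_2, alpha_4, alpha_5, alpha_7, alpha_8, alpha_9, alpha_10} form a chain of 8 nodes with single edges (A_8), and {alpha_3, alpha_6} form a chain of 2 nodes with a double edge at one end; the terminal node there is the unique short simple root (B_2). A semisimple Lie algebra decomposes uniquely as the direct sum of simple ideals, one per connected component of its Dynkin diagram, so g ≅ A_8 ⊕ B_2 (dimension 80 + 10 = 90).

A_8 + B_2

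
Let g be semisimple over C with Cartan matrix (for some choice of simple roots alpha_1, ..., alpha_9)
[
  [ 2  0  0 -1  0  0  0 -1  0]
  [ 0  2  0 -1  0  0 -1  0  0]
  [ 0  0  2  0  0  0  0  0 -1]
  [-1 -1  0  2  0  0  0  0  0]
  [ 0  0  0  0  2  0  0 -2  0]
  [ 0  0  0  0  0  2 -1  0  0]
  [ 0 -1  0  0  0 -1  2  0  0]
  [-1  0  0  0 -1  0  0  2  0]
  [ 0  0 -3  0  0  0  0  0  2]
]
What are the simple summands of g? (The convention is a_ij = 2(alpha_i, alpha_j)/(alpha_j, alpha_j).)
C7 + G2

The diagram associated to this matrix has two connected components: the simple roots {alpha_1, alpha_2, alpha_4, alpha_5, alpha_6, alpha_7, alpha_8} form a chain of 7 nodes with a double edge at one end; the terminal node there is the unique long simple root (C_7), and {alpha_3, alpha_9} form two nodes joined by a triple edge (G_2). A semisimple Lie algebra decomposes uniquely as the direct sum of simple ideals, one per connected component of its Dynkin diagram, so g ≅ C_7 ⊕ G_2 (dimension 105 + 14 = 119).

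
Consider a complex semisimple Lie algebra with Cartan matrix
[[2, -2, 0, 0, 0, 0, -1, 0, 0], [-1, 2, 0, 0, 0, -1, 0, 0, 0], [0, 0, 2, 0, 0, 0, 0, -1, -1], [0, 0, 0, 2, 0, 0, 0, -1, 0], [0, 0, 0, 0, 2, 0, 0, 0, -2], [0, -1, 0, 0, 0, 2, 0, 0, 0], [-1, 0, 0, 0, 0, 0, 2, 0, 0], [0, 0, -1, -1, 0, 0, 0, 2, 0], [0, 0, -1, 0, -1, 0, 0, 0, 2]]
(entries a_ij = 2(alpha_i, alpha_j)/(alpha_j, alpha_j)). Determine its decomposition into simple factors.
C_5 + F_4

The diagram associated to this matrix has two connected components: the simple roots {alpha_3, alpha_4, alpha_5, alpha_8, alpha_9} form a chain of 5 nodes with a double edge at one end; the terminal node there is the unique long simple root (C_5), and {alpha_1, alpha_2, alpha_6, alpha_7} form a chain of 4 nodes with a double edge between the middle two (F_4). A semisimple Lie algebra decomposes uniquely as the direct sum of simple ideals, one per connected component of its Dynkin diagram, so g ≅ C_5 ⊕ F_4 (dimension 55 + 52 = 107).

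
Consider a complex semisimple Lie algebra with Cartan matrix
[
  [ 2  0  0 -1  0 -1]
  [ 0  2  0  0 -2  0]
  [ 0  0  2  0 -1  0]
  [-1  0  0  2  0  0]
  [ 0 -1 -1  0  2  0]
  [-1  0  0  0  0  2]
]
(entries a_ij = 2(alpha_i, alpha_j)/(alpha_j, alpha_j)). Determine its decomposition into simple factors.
The diagram associated to this matrix has two connected components: the simple roots {alpha_1, alpha_4, alpha_6} form a chain of 3 nodes with single edges (A_3), and {alpha_2, alpha_3, alpha_5} form a chain of 3 nodes with a double edge at one end; the terminal node there is the unique long simple root (C_3). A semisimple Lie algebra decomposes uniquely as the direct sum of simple ideals, one per connected component of its Dynkin diagram, so g ≅ A_3 ⊕ C_3 (dimension 15 + 21 = 36).

type A_3 + type C_3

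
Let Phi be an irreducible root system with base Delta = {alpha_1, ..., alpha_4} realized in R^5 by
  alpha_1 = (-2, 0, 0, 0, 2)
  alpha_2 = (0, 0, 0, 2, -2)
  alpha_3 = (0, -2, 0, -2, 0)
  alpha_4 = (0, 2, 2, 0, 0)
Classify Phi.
Compute the Cartan integers a_ij = 2(alpha_i, alpha_j)/(alpha_j, alpha_j); the resulting 4x4 Cartan matrix is
[[2, -1, 0, 0], [-1, 2, -1, 0], [0, -1, 2, -1], [0, 0, -1, 2]].
All simple roots have the same length, so the diagram is simply laced. The associated Dynkin diagram is a chain of 4 nodes with single edges (A_4), so the type is A_4 (the algebra sl(5)).

A_4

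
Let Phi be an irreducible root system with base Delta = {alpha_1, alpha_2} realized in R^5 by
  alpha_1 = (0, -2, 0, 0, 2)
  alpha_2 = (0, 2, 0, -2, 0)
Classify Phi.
A_2 (sl(3))

Compute the Cartan integers a_ij = 2(alpha_i, alpha_j)/(alpha_j, alpha_j); the resulting 2x2 Cartan matrix is
[[2, -1], [-1, 2]].
All simple roots have the same length, so the diagram is simply laced. The associated Dynkin diagram is a chain of 2 nodes with single edges (A_2), so the type is A_2 (the algebra sl(3)).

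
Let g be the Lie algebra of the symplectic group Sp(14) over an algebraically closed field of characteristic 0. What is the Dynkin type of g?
C7

This is sp(14), which has dimension 14(14+1)/2 = 105 and rank 14/2 = 7. In the classification of classical Lie algebras, the symplectic algebra sp(2n) has type C_n; here n = 7, so the Dynkin diagram is a chain of 7 nodes with a double edge at one end; the terminal node there is the unique long simple root (C_7). Hence the type is C_7.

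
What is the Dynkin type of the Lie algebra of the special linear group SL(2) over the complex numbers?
This is sl(2), which has dimension 2^2 - 1 = 3 and rank 2 - 1 = 1 (a Cartan subalgebra is the diagonal traceless matrices). In the classification of classical Lie algebras, the special linear algebra sl(n+1) has type A_n; here n = 1, so the Dynkin diagram is a chain of 1 nodes with single edges (A_1). Hence the type is A_1.

A_1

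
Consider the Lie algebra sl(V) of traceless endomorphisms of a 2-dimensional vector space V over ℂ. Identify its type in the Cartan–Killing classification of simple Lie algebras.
type A_1

This is sl(2), which has dimension 2^2 - 1 = 3 and rank 2 - 1 = 1 (a Cartan subalgebra is the diagonal traceless matrices). In the classification of classical Lie algebras, the special linear algebra sl(n+1) has type A_n; here n = 1, so the Dynkin diagram is a chain of 1 nodes with single edges (A_1). Hence the type is A_1.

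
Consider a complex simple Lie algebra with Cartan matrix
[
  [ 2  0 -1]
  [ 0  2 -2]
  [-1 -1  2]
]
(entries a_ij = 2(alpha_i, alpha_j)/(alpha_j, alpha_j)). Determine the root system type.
C3

The matrix has rank 3 with 2's on the diagonal. Reading the off-diagonal entries as Dynkin edges (a single edge where a_ij = a_ji = -1; a double or triple edge where a_ij * a_ji = 2 or 3), the diagram is a chain of 3 nodes with a double edge at one end; the terminal node there is the unique long simple root (C_3). One simple-root ordering that puts it in standard form is (alpha_1, alpha_3, alpha_2). So the algebra is type C_3, i.e. sp(6).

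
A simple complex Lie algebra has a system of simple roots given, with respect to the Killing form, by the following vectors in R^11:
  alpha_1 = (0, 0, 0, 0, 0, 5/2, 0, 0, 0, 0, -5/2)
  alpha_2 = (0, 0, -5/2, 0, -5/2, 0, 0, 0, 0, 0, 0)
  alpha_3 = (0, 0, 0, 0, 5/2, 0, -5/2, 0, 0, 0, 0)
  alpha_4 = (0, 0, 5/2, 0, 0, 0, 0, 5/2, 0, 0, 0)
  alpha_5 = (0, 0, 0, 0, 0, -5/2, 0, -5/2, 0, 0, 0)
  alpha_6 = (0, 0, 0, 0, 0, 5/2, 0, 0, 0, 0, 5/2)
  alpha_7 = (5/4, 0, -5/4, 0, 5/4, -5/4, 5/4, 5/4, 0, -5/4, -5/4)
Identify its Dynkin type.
Compute the Cartan integers a_ij = 2(alpha_i, alpha_j)/(alpha_j, alpha_j); the resulting 7x7 Cartan matrix is
[[2, 0, 0, 0, -1, 0, 0], [0, 2, -1, -1, 0, 0, 0], [0, -1, 2, 0, 0, 0, 0], [0, -1, 0, 2, -1, 0, 0], [-1, 0, 0, -1, 2, -1, 0], [0, 0, 0, 0, -1, 2, -1], [0, 0, 0, 0, 0, -1, 2]].
All simple roots have the same length, so the diagram is simply laced. The associated Dynkin diagram is a chain of 6 nodes with one extra node attached to the third node from one end (E_7), so the type is E_7.

E7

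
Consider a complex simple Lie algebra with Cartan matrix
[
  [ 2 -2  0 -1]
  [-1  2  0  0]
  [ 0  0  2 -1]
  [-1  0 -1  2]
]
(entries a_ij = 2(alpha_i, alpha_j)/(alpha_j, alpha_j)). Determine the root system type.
B4

The matrix has rank 4 with 2's on the diagonal. Reading the off-diagonal entries as Dynkin edges (a single edge where a_ij = a_ji = -1; a double or triple edge where a_ij * a_ji = 2 or 3), the diagram is a chain of 4 nodes with a double edge at one end; the terminal node there is the unique short simple root (B_4). One simple-root ordering that puts it in standard form is (alpha_3, alpha_4, alpha_1, alpha_2). So the algebra is type B_4, i.e. so(9).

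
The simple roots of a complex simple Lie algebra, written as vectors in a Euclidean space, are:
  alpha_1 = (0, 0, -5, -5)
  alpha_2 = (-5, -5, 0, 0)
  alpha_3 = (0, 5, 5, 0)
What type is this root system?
type A_3

Compute the Cartan integers a_ij = 2(alpha_i, alpha_j)/(alpha_j, alpha_j); the resulting 3x3 Cartan matrix is
[[2, 0, -1], [0, 2, -1], [-1, -1, 2]].
All simple roots have the same length, so the diagram is simply laced. The associated Dynkin diagram is a chain of 3 nodes with single edges (A_3), so the type is A_3 (the algebra sl(4)).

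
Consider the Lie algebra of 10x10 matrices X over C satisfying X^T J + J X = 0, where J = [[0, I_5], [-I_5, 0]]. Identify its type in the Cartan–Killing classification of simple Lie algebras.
This is sp(10), which has dimension 10(10+1)/2 = 55 and rank 10/2 = 5. In the classification of classical Lie algebras, the symplectic algebra sp(2n) has type C_n; here n = 5, so the Dynkin diagram is a chain of 5 nodes with a double edge at one end; the terminal node there is the unique long simple root (C_5). Hence the type is C_5.

C_5 (sp(10))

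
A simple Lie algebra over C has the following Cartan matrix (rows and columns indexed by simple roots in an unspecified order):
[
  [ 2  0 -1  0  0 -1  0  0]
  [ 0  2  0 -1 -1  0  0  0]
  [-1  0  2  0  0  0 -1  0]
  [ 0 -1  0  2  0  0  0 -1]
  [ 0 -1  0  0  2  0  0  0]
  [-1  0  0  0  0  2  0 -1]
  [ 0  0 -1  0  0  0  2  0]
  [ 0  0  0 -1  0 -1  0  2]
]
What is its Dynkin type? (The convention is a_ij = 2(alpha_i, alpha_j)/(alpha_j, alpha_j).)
The matrix has rank 8 with 2's on the diagonal. Reading the off-diagonal entries as Dynkin edges (a single edge where a_ij = a_ji = -1; a double or triple edge where a_ij * a_ji = 2 or 3), the diagram is a chain of 8 nodes with single edges (A_8). One simple-root ordering that puts it in standard form is (alpha_7, alpha_3, alpha_1, alpha_6, alpha_8, alpha_4, alpha_2, alpha_5). So the algebra is type A_8, i.e. sl(9).

A_8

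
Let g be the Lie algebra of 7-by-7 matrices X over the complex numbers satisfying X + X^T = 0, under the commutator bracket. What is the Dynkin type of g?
This is so(7) with 7 odd, which has dimension 7(7-1)/2 = 21 and rank (7-1)/2 = 3. In the classification of classical Lie algebras, the orthogonal algebra so(2n+1) in an odd number of variables has type B_n; here n = 3, so the Dynkin diagram is a chain of 3 nodes with a double edge at one end; the terminal node there is the unique short simple root (B_3). Hence the type is B_3.

B_3 (so(7))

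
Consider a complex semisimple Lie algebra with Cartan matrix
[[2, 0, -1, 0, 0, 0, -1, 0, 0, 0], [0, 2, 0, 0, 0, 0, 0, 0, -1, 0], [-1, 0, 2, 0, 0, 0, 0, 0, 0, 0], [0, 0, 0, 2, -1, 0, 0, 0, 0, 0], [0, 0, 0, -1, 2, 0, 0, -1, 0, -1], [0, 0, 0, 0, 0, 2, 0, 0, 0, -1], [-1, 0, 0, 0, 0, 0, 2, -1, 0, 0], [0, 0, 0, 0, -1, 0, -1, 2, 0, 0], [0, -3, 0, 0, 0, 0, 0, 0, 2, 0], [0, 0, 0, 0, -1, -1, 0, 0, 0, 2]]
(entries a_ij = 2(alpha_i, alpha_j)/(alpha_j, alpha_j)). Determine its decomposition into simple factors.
type E_8 ⊕ type G_2

The diagram associated to this matrix has two connected components: the simple roots {alpha_1, alpha_3, alpha_4, alpha_5, alpha_6, alpha_7, alpha_8, alpha_10} form a chain of 7 nodes with one extra node attached to the third node from one end (E_8), and {alpha_2, alpha_9} form two nodes joined by a triple edge (G_2). A semisimple Lie algebra decomposes uniquely as the direct sum of simple ideals, one per connected component of its Dynkin diagram, so g ≅ E_8 ⊕ G_2 (dimension 248 + 14 = 262).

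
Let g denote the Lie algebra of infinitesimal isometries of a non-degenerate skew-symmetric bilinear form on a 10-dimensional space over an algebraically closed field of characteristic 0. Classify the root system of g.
C_5 (sp(10))

This is sp(10), which has dimension 10(10+1)/2 = 55 and rank 10/2 = 5. In the classification of classical Lie algebras, the symplectic algebra sp(2n) has type C_n; here n = 5, so the Dynkin diagram is a chain of 5 nodes with a double edge at one end; the terminal node there is the unique long simple root (C_5). Hence the type is C_5.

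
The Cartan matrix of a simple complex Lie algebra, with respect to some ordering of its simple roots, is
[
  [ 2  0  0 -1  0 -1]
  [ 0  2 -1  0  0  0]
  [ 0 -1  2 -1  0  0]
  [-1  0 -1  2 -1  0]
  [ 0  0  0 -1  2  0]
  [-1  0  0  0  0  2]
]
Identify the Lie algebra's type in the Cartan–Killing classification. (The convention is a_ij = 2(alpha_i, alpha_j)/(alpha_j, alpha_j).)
E_6

The matrix has rank 6 with 2's on the diagonal. Reading the off-diagonal entries as Dynkin edges (a single edge where a_ij = a_ji = -1; a double or triple edge where a_ij * a_ji = 2 or 3), the diagram is a chain of 5 nodes with one extra node attached to the third node from one end (E_6). One simple-root ordering that puts it in standard form is (alpha_6, alpha_5, alpha_1, alpha_4, alpha_3, alpha_2). So the algebra is type E_6.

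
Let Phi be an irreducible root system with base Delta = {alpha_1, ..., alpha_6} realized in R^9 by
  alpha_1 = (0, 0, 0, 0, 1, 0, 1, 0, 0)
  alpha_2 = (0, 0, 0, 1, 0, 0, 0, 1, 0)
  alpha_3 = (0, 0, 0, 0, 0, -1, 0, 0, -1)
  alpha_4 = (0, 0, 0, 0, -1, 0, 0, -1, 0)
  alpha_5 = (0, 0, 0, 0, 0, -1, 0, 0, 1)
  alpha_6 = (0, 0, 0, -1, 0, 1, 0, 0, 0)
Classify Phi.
Compute the Cartan integers a_ij = 2(alpha_i, alpha_j)/(alpha_j, alpha_j); the resulting 6x6 Cartan matrix is
[[2, 0, 0, -1, 0, 0], [0, 2, 0, -1, 0, -1], [0, 0, 2, 0, 0, -1], [-1, -1, 0, 2, 0, 0], [0, 0, 0, 0, 2, -1], [0, -1, -1, 0, -1, 2]].
All simple roots have the same length, so the diagram is simply laced. The associated Dynkin diagram is a chain of 4 nodes with a fork of two nodes at one end (D_6), so the type is D_6 (the algebra so(12)).

D_6 (so(12))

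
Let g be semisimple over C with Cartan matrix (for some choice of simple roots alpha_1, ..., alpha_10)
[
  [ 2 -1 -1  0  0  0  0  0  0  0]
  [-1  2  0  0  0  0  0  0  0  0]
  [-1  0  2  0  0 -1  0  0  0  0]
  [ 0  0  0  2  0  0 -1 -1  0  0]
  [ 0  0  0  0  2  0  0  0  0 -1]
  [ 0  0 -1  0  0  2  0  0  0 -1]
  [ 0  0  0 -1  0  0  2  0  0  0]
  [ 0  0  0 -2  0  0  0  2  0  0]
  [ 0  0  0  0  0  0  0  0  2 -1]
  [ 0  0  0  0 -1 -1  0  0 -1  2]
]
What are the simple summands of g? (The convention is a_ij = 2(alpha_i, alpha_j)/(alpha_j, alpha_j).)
type C_3 + type D_7

The diagram associated to this matrix has two connected components: the simple roots {alpha_4, alpha_7, alpha_8} form a chain of 3 nodes with a double edge at one end; the terminal node there is the unique long simple root (C_3), and {alpha_1, alpha_2, alpha_3, alpha_5, alpha_6, alpha_9, alpha_10} form a chain of 5 nodes with a fork of two nodes at one end (D_7). A semisimple Lie algebra decomposes uniquely as the direct sum of simple ideals, one per connected component of its Dynkin diagram, so g ≅ C_3 ⊕ D_7 (dimension 21 + 91 = 112).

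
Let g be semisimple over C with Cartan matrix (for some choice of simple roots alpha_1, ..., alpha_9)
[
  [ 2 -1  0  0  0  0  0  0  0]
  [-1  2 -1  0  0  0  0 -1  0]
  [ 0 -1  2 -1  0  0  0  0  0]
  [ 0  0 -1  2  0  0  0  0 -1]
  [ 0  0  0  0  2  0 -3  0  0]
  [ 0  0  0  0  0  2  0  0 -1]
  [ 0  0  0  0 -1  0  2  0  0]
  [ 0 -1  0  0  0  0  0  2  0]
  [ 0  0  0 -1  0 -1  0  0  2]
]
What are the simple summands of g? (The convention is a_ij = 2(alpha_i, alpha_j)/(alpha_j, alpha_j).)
D_7 (so(14)) + G_2

The diagram associated to this matrix has two connected components: the simple roots {alpha_1, alpha_2, alpha_3, alpha_4, alpha_6, alpha_8, alpha_9} form a chain of 5 nodes with a fork of two nodes at one end (D_7), and {alpha_5, alpha_7} form two nodes joined by a triple edge (G_2). A semisimple Lie algebra decomposes uniquely as the direct sum of simple ideals, one per connected component of its Dynkin diagram, so g ≅ D_7 ⊕ G_2 (dimension 91 + 14 = 105).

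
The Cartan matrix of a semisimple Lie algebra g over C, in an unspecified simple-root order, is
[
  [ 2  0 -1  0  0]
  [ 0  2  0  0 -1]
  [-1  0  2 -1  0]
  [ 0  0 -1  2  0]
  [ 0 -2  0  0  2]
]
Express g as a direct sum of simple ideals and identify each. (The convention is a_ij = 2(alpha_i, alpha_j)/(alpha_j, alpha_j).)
The diagram associated to this matrix has two connected components: the simple roots {alpha_1, alpha_3, alpha_4} form a chain of 3 nodes with single edges (A_3), and {alpha_2, alpha_5} form a chain of 2 nodes with a double edge at one end; the terminal node there is the unique short simple root (B_2). A semisimple Lie algebra decomposes uniquely as the direct sum of simple ideals, one per connected component of its Dynkin diagram, so g ≅ A_3 ⊕ B_2 (dimension 15 + 10 = 25).

A_3 ⊕ B_2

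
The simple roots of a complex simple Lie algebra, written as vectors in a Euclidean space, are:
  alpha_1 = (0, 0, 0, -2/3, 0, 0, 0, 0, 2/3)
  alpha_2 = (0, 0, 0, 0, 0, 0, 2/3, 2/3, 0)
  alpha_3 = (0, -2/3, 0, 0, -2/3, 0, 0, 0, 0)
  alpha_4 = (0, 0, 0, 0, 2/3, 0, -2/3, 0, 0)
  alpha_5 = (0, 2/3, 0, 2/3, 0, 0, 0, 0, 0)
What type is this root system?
type A_5

Compute the Cartan integers a_ij = 2(alpha_i, alpha_j)/(alpha_j, alpha_j); the resulting 5x5 Cartan matrix is
[[2, 0, 0, 0, -1], [0, 2, 0, -1, 0], [0, 0, 2, -1, -1], [0, -1, -1, 2, 0], [-1, 0, -1, 0, 2]].
All simple roots have the same length, so the diagram is simply laced. The associated Dynkin diagram is a chain of 5 nodes with single edges (A_5), so the type is A_5 (the algebra sl(6)).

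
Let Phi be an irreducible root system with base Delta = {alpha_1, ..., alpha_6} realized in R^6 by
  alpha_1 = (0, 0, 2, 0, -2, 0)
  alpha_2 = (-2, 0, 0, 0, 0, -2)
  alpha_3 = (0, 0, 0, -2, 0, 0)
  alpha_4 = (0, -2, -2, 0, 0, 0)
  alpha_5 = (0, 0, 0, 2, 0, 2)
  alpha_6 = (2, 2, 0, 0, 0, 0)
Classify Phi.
Compute the Cartan integers a_ij = 2(alpha_i, alpha_j)/(alpha_j, alpha_j); the resulting 6x6 Cartan matrix is
[[2, 0, 0, -1, 0, 0], [0, 2, 0, 0, -1, -1], [0, 0, 2, 0, -1, 0], [-1, 0, 0, 2, 0, -1], [0, -1, -2, 0, 2, 0], [0, -1, 0, -1, 0, 2]].
The roots have two lengths (squared-length ratio 2:1); the short ones are alpha_{3}. The associated Dynkin diagram is a chain of 6 nodes with a double edge at one end; the terminal node there is the unique short simple root (B_6), so the type is B_6 (the algebra so(13)).

B_6 (so(13))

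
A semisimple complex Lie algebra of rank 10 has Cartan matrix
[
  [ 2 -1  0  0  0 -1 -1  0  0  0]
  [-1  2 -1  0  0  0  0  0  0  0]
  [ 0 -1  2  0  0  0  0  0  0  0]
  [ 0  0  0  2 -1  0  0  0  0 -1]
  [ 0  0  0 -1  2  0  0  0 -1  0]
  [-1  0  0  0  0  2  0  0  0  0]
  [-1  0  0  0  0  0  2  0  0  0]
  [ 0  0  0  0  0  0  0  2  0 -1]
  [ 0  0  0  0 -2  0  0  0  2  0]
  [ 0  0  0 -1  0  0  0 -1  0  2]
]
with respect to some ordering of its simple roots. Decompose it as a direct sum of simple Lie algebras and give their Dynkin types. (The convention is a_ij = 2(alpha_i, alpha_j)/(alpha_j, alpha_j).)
C_5 (sp(10)) + D_5 (so(10))

The diagram associated to this matrix has two connected components: the simple roots {alpha_4, alpha_5, alpha_8, alpha_9, alpha_10} form a chain of 5 nodes with a double edge at one end; the terminal node there is the unique long simple root (C_5), and {alpha_1, alpha_2, alpha_3, alpha_6, alpha_7} form a chain of 3 nodes with a fork of two nodes at one end (D_5). A semisimple Lie algebra decomposes uniquely as the direct sum of simple ideals, one per connected component of its Dynkin diagram, so g ≅ C_5 ⊕ D_5 (dimension 55 + 45 = 100).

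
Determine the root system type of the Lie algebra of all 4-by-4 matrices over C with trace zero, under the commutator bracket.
type A_3

This is sl(4), which has dimension 4^2 - 1 = 15 and rank 4 - 1 = 3 (a Cartan subalgebra is the diagonal traceless matrices). In the classification of classical Lie algebras, the special linear algebra sl(n+1) has type A_n; here n = 3, so the Dynkin diagram is a chain of 3 nodes with single edges (A_3). Hence the type is A_3.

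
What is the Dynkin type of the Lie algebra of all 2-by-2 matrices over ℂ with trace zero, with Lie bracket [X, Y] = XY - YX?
A_1

This is sl(2), which has dimension 2^2 - 1 = 3 and rank 2 - 1 = 1 (a Cartan subalgebra is the diagonal traceless matrices). In the classification of classical Lie algebras, the special linear algebra sl(n+1) has type A_n; here n = 1, so the Dynkin diagram is a chain of 1 nodes with single edges (A_1). Hence the type is A_1.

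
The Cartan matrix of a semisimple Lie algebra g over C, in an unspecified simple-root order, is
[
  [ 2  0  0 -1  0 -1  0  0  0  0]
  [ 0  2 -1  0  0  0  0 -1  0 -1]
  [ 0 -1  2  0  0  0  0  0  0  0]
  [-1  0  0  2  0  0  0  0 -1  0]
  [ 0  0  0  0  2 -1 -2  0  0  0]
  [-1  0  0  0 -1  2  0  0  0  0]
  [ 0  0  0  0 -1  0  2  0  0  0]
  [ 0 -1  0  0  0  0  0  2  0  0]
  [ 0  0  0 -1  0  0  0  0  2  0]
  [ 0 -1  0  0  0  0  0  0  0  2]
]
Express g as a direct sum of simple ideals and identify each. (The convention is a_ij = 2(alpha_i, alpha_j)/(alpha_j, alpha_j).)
The diagram associated to this matrix has two connected components: the simple roots {alpha_1, alpha_4, alpha_5, alpha_6, alpha_7, alpha_9} form a chain of 6 nodes with a double edge at one end; the terminal node there is the unique short simple root (B_6), and {alpha_2, alpha_3, alpha_8, alpha_10} form a chain of 2 nodes with a fork of two nodes at one end (D_4). A semisimple Lie algebra decomposes uniquely as the direct sum of simple ideals, one per connected component of its Dynkin diagram, so g ≅ B_6 ⊕ D_4 (dimension 78 + 28 = 106).

type B_6 + type D_4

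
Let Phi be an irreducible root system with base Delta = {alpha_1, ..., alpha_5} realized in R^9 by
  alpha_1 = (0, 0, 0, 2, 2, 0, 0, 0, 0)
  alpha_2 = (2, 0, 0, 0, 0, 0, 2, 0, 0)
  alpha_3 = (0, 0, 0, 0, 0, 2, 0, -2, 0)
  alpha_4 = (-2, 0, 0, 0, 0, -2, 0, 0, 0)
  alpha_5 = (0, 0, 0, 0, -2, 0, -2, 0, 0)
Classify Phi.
type A_5

Compute the Cartan integers a_ij = 2(alpha_i, alpha_j)/(alpha_j, alpha_j); the resulting 5x5 Cartan matrix is
[[2, 0, 0, 0, -1], [0, 2, 0, -1, -1], [0, 0, 2, -1, 0], [0, -1, -1, 2, 0], [-1, -1, 0, 0, 2]].
All simple roots have the same length, so the diagram is simply laced. The associated Dynkin diagram is a chain of 5 nodes with single edges (A_5), so the type is A_5 (the algebra sl(6)).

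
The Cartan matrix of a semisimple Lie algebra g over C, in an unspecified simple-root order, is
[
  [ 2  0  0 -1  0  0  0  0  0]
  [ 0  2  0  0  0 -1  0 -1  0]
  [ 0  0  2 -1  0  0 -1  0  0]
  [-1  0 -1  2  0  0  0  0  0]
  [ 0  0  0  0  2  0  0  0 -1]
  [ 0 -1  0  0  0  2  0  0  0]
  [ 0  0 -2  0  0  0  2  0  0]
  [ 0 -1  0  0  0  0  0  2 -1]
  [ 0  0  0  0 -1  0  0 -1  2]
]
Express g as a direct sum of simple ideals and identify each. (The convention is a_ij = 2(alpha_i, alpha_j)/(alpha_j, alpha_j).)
A_5 (sl(6)) + C_4 (sp(8))

The diagram associated to this matrix has two connected components: the simple roots {alpha_2, alpha_5, alpha_6, alpha_8, alpha_9} form a chain of 5 nodes with single edges (A_5), and {alpha_1, alpha_3, alpha_4, alpha_7} form a chain of 4 nodes with a double edge at one end; the terminal node there is the unique long simple root (C_4). A semisimple Lie algebra decomposes uniquely as the direct sum of simple ideals, one per connected component of its Dynkin diagram, so g ≅ A_5 ⊕ C_4 (dimension 35 + 36 = 71).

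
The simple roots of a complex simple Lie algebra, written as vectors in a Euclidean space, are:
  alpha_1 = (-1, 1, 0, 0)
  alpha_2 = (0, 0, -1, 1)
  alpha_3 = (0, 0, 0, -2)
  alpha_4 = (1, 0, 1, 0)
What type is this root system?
Compute the Cartan integers a_ij = 2(alpha_i, alpha_j)/(alpha_j, alpha_j); the resulting 4x4 Cartan matrix is
[[2, 0, 0, -1], [0, 2, -1, -1], [0, -2, 2, 0], [-1, -1, 0, 2]].
The roots have two lengths (squared-length ratio 2:1); the short ones are alpha_{1,2,4}. The associated Dynkin diagram is a chain of 4 nodes with a double edge at one end; the terminal node there is the unique long simple root (C_4), so the type is C_4 (the algebra sp(8)).

C_4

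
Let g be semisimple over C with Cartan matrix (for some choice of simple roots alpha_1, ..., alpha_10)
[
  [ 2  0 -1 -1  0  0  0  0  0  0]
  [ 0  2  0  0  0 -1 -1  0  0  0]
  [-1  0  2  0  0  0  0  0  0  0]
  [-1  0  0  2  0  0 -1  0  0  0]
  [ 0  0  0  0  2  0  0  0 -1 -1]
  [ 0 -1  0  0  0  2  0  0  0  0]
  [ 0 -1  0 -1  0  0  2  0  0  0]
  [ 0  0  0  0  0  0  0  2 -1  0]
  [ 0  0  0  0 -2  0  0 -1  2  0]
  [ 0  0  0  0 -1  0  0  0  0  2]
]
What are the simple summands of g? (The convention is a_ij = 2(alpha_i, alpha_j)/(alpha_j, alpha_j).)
The diagram associated to this matrix has two connected components: the simple roots {alpha_1, alpha_2, alpha_3, alpha_4, alpha_6, alpha_7} form a chain of 6 nodes with single edges (A_6), and {alpha_5, alpha_8, alpha_9, alpha_10} form a chain of 4 nodes with a double edge between the middle two (F_4). A semisimple Lie algebra decomposes uniquely as the direct sum of simple ideals, one per connected component of its Dynkin diagram, so g ≅ A_6 ⊕ F_4 (dimension 48 + 52 = 100).

A_6 (sl(7)) + F_4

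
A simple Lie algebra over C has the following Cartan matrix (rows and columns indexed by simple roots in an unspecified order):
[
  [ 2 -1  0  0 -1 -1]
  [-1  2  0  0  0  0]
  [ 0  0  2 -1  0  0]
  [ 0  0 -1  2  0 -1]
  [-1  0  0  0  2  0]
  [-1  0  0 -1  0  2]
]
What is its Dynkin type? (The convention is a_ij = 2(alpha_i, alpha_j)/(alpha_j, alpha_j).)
The matrix has rank 6 with 2's on the diagonal. Reading the off-diagonal entries as Dynkin edges (a single edge where a_ij = a_ji = -1; a double or triple edge where a_ij * a_ji = 2 or 3), the diagram is a chain of 4 nodes with a fork of two nodes at one end (D_6). One simple-root ordering that puts it in standard form is (alpha_3, alpha_4, alpha_6, alpha_1, alpha_2, alpha_5). So the algebra is type D_6, i.e. so(12).

D6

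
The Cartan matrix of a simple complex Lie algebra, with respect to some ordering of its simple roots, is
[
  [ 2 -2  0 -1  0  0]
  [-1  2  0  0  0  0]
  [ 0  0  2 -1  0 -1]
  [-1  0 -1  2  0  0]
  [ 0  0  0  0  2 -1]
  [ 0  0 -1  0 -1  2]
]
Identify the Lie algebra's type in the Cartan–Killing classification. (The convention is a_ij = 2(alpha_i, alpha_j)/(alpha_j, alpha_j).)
The matrix has rank 6 with 2's on the diagonal. Reading the off-diagonal entries as Dynkin edges (a single edge where a_ij = a_ji = -1; a double or triple edge where a_ij * a_ji = 2 or 3), the diagram is a chain of 6 nodes with a double edge at one end; the terminal node there is the unique short simple root (B_6). One simple-root ordering that puts it in standard form is (alpha_5, alpha_6, alpha_3, alpha_4, alpha_1, alpha_2). So the algebra is type B_6, i.e. so(13).

B_6 (so(13))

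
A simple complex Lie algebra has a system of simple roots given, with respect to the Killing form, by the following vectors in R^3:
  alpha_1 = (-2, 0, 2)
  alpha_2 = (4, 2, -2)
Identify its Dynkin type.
Compute the Cartan integers a_ij = 2(alpha_i, alpha_j)/(alpha_j, alpha_j); the resulting 2x2 Cartan matrix is
[[2, -1], [-3, 2]].
The roots have two lengths (squared-length ratio 3:1); the short ones are alpha_{1}. The associated Dynkin diagram is two nodes joined by a triple edge (G_2), so the type is G_2.

G_2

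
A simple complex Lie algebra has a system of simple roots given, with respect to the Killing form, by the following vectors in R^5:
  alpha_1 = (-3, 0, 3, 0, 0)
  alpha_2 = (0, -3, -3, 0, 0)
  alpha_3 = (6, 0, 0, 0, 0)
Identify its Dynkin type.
Compute the Cartan integers a_ij = 2(alpha_i, alpha_j)/(alpha_j, alpha_j); the resulting 3x3 Cartan matrix is
[[2, -1, -1], [-1, 2, 0], [-2, 0, 2]].
The roots have two lengths (squared-length ratio 2:1); the short ones are alpha_{1,2}. The associated Dynkin diagram is a chain of 3 nodes with a double edge at one end; the terminal node there is the unique long simple root (C_3), so the type is C_3 (the algebra sp(6)).

C3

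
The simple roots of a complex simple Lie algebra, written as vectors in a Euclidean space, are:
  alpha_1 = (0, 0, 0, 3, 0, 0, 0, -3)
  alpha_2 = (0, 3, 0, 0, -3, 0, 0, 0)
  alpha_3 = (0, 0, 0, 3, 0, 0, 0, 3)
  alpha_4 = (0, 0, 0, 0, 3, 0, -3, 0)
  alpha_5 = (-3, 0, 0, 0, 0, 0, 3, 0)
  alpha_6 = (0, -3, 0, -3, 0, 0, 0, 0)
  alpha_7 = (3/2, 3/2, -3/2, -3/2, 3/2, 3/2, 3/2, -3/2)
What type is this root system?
Compute the Cartan integers a_ij = 2(alpha_i, alpha_j)/(alpha_j, alpha_j); the resulting 7x7 Cartan matrix is
[[2, 0, 0, 0, 0, -1, 0], [0, 2, 0, -1, 0, -1, 0], [0, 0, 2, 0, 0, -1, -1], [0, -1, 0, 2, -1, 0, 0], [0, 0, 0, -1, 2, 0, 0], [-1, -1, -1, 0, 0, 2, 0], [0, 0, -1, 0, 0, 0, 2]].
All simple roots have the same length, so the diagram is simply laced. The associated Dynkin diagram is a chain of 6 nodes with one extra node attached to the third node from one end (E_7), so the type is E_7.

type E_7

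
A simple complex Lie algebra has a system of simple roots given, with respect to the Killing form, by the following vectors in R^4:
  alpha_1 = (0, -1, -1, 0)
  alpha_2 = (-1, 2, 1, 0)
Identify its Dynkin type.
type G_2

Compute the Cartan integers a_ij = 2(alpha_i, alpha_j)/(alpha_j, alpha_j); the resulting 2x2 Cartan matrix is
[[2, -1], [-3, 2]].
The roots have two lengths (squared-length ratio 3:1); the short ones are alpha_{1}. The associated Dynkin diagram is two nodes joined by a triple edge (G_2), so the type is G_2.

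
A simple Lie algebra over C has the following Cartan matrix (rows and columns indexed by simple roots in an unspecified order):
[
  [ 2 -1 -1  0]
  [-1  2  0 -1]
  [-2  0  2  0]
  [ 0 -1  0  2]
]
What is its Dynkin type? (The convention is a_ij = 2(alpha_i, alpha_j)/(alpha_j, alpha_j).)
C_4

The matrix has rank 4 with 2's on the diagonal. Reading the off-diagonal entries as Dynkin edges (a single edge where a_ij = a_ji = -1; a double or triple edge where a_ij * a_ji = 2 or 3), the diagram is a chain of 4 nodes with a double edge at one end; the terminal node there is the unique long simple root (C_4). One simple-root ordering that puts it in standard form is (alpha_4, alpha_2, alpha_1, alpha_3). So the algebra is type C_4, i.e. sp(8).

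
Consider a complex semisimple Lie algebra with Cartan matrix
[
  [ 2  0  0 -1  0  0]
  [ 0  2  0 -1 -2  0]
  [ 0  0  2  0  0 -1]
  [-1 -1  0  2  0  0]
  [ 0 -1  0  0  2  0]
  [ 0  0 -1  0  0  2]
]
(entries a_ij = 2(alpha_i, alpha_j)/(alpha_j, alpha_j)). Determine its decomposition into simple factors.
The diagram associated to this matrix has two connected components: the simple roots {alpha_3, alpha_6} form a chain of 2 nodes with single edges (A_2), and {alpha_1, alpha_2, alpha_4, alpha_5} form a chain of 4 nodes with a double edge at one end; the terminal node there is the unique short simple root (B_4). A semisimple Lie algebra decomposes uniquely as the direct sum of simple ideals, one per connected component of its Dynkin diagram, so g ≅ A_2 ⊕ B_4 (dimension 8 + 36 = 44).

A2 ⊕ B4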